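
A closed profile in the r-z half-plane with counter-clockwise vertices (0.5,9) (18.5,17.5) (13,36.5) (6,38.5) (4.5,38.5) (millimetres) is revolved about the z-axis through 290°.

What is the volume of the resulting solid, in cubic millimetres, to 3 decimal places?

Volume = 14482.509 mm³

Profile (r,z), 5 vertices: (0.5,9) (18.5,17.5) (13,36.5) (6,38.5) (4.5,38.5)
edge 0: (0.5,9)→(18.5,17.5)  cross = 0.5·17.5 − 18.5·9 = -157.7500; (r_i+r_j)·cross = 19·-157.7500 = -2997.2500
edge 1: (18.5,17.5)→(13,36.5)  cross = 18.5·36.5 − 13·17.5 = 447.7500; (r_i+r_j)·cross = 31.5·447.7500 = 14104.1250
edge 2: (13,36.5)→(6,38.5)  cross = 13·38.5 − 6·36.5 = 281.5000; (r_i+r_j)·cross = 19·281.5000 = 5348.5000
edge 3: (6,38.5)→(4.5,38.5)  cross = 6·38.5 − 4.5·38.5 = 57.7500; (r_i+r_j)·cross = 10.5·57.7500 = 606.3750
edge 4: (4.5,38.5)→(0.5,9)  cross = 4.5·9 − 0.5·38.5 = 21.2500; (r_i+r_j)·cross = 5·21.2500 = 106.2500
Σcross = 650.5000 → A = |Σcross|/2 = 325.2500 mm²
Σ(r_i+r_j)·cross = 17168.0000 → first moment M = |Σ|/6 = 2861.3333
R_c = M/A = 2861.3333/325.2500 = 8.7973 mm
θ = 290° = 5.061455 rad
V = θ·R_c·A = 5.061455·8.7973·325.2500 = 14482.509 mm³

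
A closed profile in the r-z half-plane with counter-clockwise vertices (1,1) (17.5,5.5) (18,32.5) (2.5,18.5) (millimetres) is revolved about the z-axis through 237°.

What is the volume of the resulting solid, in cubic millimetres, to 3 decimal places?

Volume = 14862.884 mm³

Profile (r,z), 4 vertices: (1,1) (17.5,5.5) (18,32.5) (2.5,18.5)
edge 0: (1,1)→(17.5,5.5)  cross = 1·5.5 − 17.5·1 = -12.0000; (r_i+r_j)·cross = 18.5·-12.0000 = -222.0000
edge 1: (17.5,5.5)→(18,32.5)  cross = 17.5·32.5 − 18·5.5 = 469.7500; (r_i+r_j)·cross = 35.5·469.7500 = 16676.1250
edge 2: (18,32.5)→(2.5,18.5)  cross = 18·18.5 − 2.5·32.5 = 251.7500; (r_i+r_j)·cross = 20.5·251.7500 = 5160.8750
edge 3: (2.5,18.5)→(1,1)  cross = 2.5·1 − 1·18.5 = -16.0000; (r_i+r_j)·cross = 3.5·-16.0000 = -56.0000
Σcross = 693.5000 → A = |Σcross|/2 = 346.7500 mm²
Σ(r_i+r_j)·cross = 21559.0000 → first moment M = |Σ|/6 = 3593.1667
R_c = M/A = 3593.1667/346.7500 = 10.3624 mm
θ = 237° = 4.136430 rad
V = θ·R_c·A = 4.136430·10.3624·346.7500 = 14862.884 mm³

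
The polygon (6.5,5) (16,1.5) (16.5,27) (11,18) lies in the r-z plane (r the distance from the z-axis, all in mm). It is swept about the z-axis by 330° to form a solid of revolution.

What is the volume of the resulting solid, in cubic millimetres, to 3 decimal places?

Volume = 10146.472 mm³

Profile (r,z), 4 vertices: (6.5,5) (16,1.5) (16.5,27) (11,18)
edge 0: (6.5,5)→(16,1.5)  cross = 6.5·1.5 − 16·5 = -70.2500; (r_i+r_j)·cross = 22.5·-70.2500 = -1580.6250
edge 1: (16,1.5)→(16.5,27)  cross = 16·27 − 16.5·1.5 = 407.2500; (r_i+r_j)·cross = 32.5·407.2500 = 13235.6250
edge 2: (16.5,27)→(11,18)  cross = 16.5·18 − 11·27 = 0.0000; (r_i+r_j)·cross = 27.5·0.0000 = 0.0000
edge 3: (11,18)→(6.5,5)  cross = 11·5 − 6.5·18 = -62.0000; (r_i+r_j)·cross = 17.5·-62.0000 = -1085.0000
Σcross = 275.0000 → A = |Σcross|/2 = 137.5000 mm²
Σ(r_i+r_j)·cross = 10570.0000 → first moment M = |Σ|/6 = 1761.6667
R_c = M/A = 1761.6667/137.5000 = 12.8121 mm
θ = 330° = 5.759587 rad
V = θ·R_c·A = 5.759587·12.8121·137.5000 = 10146.472 mm³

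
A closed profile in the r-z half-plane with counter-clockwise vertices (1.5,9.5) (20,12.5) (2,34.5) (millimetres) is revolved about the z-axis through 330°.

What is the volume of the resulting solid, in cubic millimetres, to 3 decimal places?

Profile (r,z), 3 vertices: (1.5,9.5) (20,12.5) (2,34.5)
edge 0: (1.5,9.5)→(20,12.5)  cross = 1.5·12.5 − 20·9.5 = -171.2500; (r_i+r_j)·cross = 21.5·-171.2500 = -3681.8750
edge 1: (20,12.5)→(2,34.5)  cross = 20·34.5 − 2·12.5 = 665.0000; (r_i+r_j)·cross = 22·665.0000 = 14630.0000
edge 2: (2,34.5)→(1.5,9.5)  cross = 2·9.5 − 1.5·34.5 = -32.7500; (r_i+r_j)·cross = 3.5·-32.7500 = -114.6250
Σcross = 461.0000 → A = |Σcross|/2 = 230.5000 mm²
Σ(r_i+r_j)·cross = 10833.5000 → first moment M = |Σ|/6 = 1805.5833
R_c = M/A = 1805.5833/230.5000 = 7.8333 mm
θ = 330° = 5.759587 rad
V = θ·R_c·A = 5.759587·7.8333·230.5000 = 10399.413 mm³

Volume = 10399.413 mm³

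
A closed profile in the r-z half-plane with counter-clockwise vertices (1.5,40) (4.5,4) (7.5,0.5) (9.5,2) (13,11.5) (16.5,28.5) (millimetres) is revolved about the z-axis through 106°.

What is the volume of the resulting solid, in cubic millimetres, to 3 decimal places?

Profile (r,z), 6 vertices: (1.5,40) (4.5,4) (7.5,0.5) (9.5,2) (13,11.5) (16.5,28.5)
edge 0: (1.5,40)→(4.5,4)  cross = 1.5·4 − 4.5·40 = -174.0000; (r_i+r_j)·cross = 6·-174.0000 = -1044.0000
edge 1: (4.5,4)→(7.5,0.5)  cross = 4.5·0.5 − 7.5·4 = -27.7500; (r_i+r_j)·cross = 12·-27.7500 = -333.0000
edge 2: (7.5,0.5)→(9.5,2)  cross = 7.5·2 − 9.5·0.5 = 10.2500; (r_i+r_j)·cross = 17·10.2500 = 174.2500
edge 3: (9.5,2)→(13,11.5)  cross = 9.5·11.5 − 13·2 = 83.2500; (r_i+r_j)·cross = 22.5·83.2500 = 1873.1250
edge 4: (13,11.5)→(16.5,28.5)  cross = 13·28.5 − 16.5·11.5 = 180.7500; (r_i+r_j)·cross = 29.5·180.7500 = 5332.1250
edge 5: (16.5,28.5)→(1.5,40)  cross = 16.5·40 − 1.5·28.5 = 617.2500; (r_i+r_j)·cross = 18·617.2500 = 11110.5000
Σcross = 689.7500 → A = |Σcross|/2 = 344.8750 mm²
Σ(r_i+r_j)·cross = 17113.0000 → first moment M = |Σ|/6 = 2852.1667
R_c = M/A = 2852.1667/344.8750 = 8.2701 mm
θ = 106° = 1.850049 rad
V = θ·R_c·A = 1.850049·8.2701·344.8750 = 5276.648 mm³

Volume = 5276.648 mm³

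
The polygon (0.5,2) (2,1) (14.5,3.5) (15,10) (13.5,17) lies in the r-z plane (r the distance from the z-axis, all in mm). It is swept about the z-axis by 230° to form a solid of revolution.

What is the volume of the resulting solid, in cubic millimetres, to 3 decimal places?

Profile (r,z), 5 vertices: (0.5,2) (2,1) (14.5,3.5) (15,10) (13.5,17)
edge 0: (0.5,2)→(2,1)  cross = 0.5·1 − 2·2 = -3.5000; (r_i+r_j)·cross = 2.5·-3.5000 = -8.7500
edge 1: (2,1)→(14.5,3.5)  cross = 2·3.5 − 14.5·1 = -7.5000; (r_i+r_j)·cross = 16.5·-7.5000 = -123.7500
edge 2: (14.5,3.5)→(15,10)  cross = 14.5·10 − 15·3.5 = 92.5000; (r_i+r_j)·cross = 29.5·92.5000 = 2728.7500
edge 3: (15,10)→(13.5,17)  cross = 15·17 − 13.5·10 = 120.0000; (r_i+r_j)·cross = 28.5·120.0000 = 3420.0000
edge 4: (13.5,17)→(0.5,2)  cross = 13.5·2 − 0.5·17 = 18.5000; (r_i+r_j)·cross = 14·18.5000 = 259.0000
Σcross = 220.0000 → A = |Σcross|/2 = 110.0000 mm²
Σ(r_i+r_j)·cross = 6275.2500 → first moment M = |Σ|/6 = 1045.8750
R_c = M/A = 1045.8750/110.0000 = 9.5080 mm
θ = 230° = 4.014257 rad
V = θ·R_c·A = 4.014257·9.5080·110.0000 = 4198.411 mm³

Volume = 4198.411 mm³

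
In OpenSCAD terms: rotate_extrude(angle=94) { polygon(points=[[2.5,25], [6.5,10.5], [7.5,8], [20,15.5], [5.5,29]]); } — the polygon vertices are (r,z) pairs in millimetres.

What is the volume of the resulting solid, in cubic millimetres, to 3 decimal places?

Profile (r,z), 5 vertices: (2.5,25) (6.5,10.5) (7.5,8) (20,15.5) (5.5,29)
edge 0: (2.5,25)→(6.5,10.5)  cross = 2.5·10.5 − 6.5·25 = -136.2500; (r_i+r_j)·cross = 9·-136.2500 = -1226.2500
edge 1: (6.5,10.5)→(7.5,8)  cross = 6.5·8 − 7.5·10.5 = -26.7500; (r_i+r_j)·cross = 14·-26.7500 = -374.5000
edge 2: (7.5,8)→(20,15.5)  cross = 7.5·15.5 − 20·8 = -43.7500; (r_i+r_j)·cross = 27.5·-43.7500 = -1203.1250
edge 3: (20,15.5)→(5.5,29)  cross = 20·29 − 5.5·15.5 = 494.7500; (r_i+r_j)·cross = 25.5·494.7500 = 12616.1250
edge 4: (5.5,29)→(2.5,25)  cross = 5.5·25 − 2.5·29 = 65.0000; (r_i+r_j)·cross = 8·65.0000 = 520.0000
Σcross = 353.0000 → A = |Σcross|/2 = 176.5000 mm²
Σ(r_i+r_j)·cross = 10332.2500 → first moment M = |Σ|/6 = 1722.0417
R_c = M/A = 1722.0417/176.5000 = 9.7566 mm
θ = 94° = 1.640609 rad
V = θ·R_c·A = 1.640609·9.7566·176.5000 = 2825.198 mm³

Volume = 2825.198 mm³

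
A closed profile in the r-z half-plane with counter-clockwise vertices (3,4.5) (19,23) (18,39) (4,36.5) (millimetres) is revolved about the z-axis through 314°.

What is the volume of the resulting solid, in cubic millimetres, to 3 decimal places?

Profile (r,z), 4 vertices: (3,4.5) (19,23) (18,39) (4,36.5)
edge 0: (3,4.5)→(19,23)  cross = 3·23 − 19·4.5 = -16.5000; (r_i+r_j)·cross = 22·-16.5000 = -363.0000
edge 1: (19,23)→(18,39)  cross = 19·39 − 18·23 = 327.0000; (r_i+r_j)·cross = 37·327.0000 = 12099.0000
edge 2: (18,39)→(4,36.5)  cross = 18·36.5 − 4·39 = 501.0000; (r_i+r_j)·cross = 22·501.0000 = 11022.0000
edge 3: (4,36.5)→(3,4.5)  cross = 4·4.5 − 3·36.5 = -91.5000; (r_i+r_j)·cross = 7·-91.5000 = -640.5000
Σcross = 720.0000 → A = |Σcross|/2 = 360.0000 mm²
Σ(r_i+r_j)·cross = 22117.5000 → first moment M = |Σ|/6 = 3686.2500
R_c = M/A = 3686.2500/360.0000 = 10.2396 mm
θ = 314° = 5.480334 rad
V = θ·R_c·A = 5.480334·10.2396·360.0000 = 20201.881 mm³

Volume = 20201.881 mm³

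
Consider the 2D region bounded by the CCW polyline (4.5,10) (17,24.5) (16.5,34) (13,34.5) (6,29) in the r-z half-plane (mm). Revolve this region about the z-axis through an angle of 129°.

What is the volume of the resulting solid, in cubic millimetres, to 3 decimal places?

Volume = 4045.009 mm³

Profile (r,z), 5 vertices: (4.5,10) (17,24.5) (16.5,34) (13,34.5) (6,29)
edge 0: (4.5,10)→(17,24.5)  cross = 4.5·24.5 − 17·10 = -59.7500; (r_i+r_j)·cross = 21.5·-59.7500 = -1284.6250
edge 1: (17,24.5)→(16.5,34)  cross = 17·34 − 16.5·24.5 = 173.7500; (r_i+r_j)·cross = 33.5·173.7500 = 5820.6250
edge 2: (16.5,34)→(13,34.5)  cross = 16.5·34.5 − 13·34 = 127.2500; (r_i+r_j)·cross = 29.5·127.2500 = 3753.8750
edge 3: (13,34.5)→(6,29)  cross = 13·29 − 6·34.5 = 170.0000; (r_i+r_j)·cross = 19·170.0000 = 3230.0000
edge 4: (6,29)→(4.5,10)  cross = 6·10 − 4.5·29 = -70.5000; (r_i+r_j)·cross = 10.5·-70.5000 = -740.2500
Σcross = 340.7500 → A = |Σcross|/2 = 170.3750 mm²
Σ(r_i+r_j)·cross = 10779.6250 → first moment M = |Σ|/6 = 1796.6042
R_c = M/A = 1796.6042/170.3750 = 10.5450 mm
θ = 129° = 2.251475 rad
V = θ·R_c·A = 2.251475·10.5450·170.3750 = 4045.009 mm³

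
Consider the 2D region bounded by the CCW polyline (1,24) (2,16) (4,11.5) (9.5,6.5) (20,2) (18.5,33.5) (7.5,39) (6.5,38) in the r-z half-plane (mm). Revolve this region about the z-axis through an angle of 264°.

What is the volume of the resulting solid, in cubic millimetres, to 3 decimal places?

Volume = 25482.427 mm³

Profile (r,z), 8 vertices: (1,24) (2,16) (4,11.5) (9.5,6.5) (20,2) (18.5,33.5) (7.5,39) (6.5,38)
edge 0: (1,24)→(2,16)  cross = 1·16 − 2·24 = -32.0000; (r_i+r_j)·cross = 3·-32.0000 = -96.0000
edge 1: (2,16)→(4,11.5)  cross = 2·11.5 − 4·16 = -41.0000; (r_i+r_j)·cross = 6·-41.0000 = -246.0000
edge 2: (4,11.5)→(9.5,6.5)  cross = 4·6.5 − 9.5·11.5 = -83.2500; (r_i+r_j)·cross = 13.5·-83.2500 = -1123.8750
edge 3: (9.5,6.5)→(20,2)  cross = 9.5·2 − 20·6.5 = -111.0000; (r_i+r_j)·cross = 29.5·-111.0000 = -3274.5000
edge 4: (20,2)→(18.5,33.5)  cross = 20·33.5 − 18.5·2 = 633.0000; (r_i+r_j)·cross = 38.5·633.0000 = 24370.5000
edge 5: (18.5,33.5)→(7.5,39)  cross = 18.5·39 − 7.5·33.5 = 470.2500; (r_i+r_j)·cross = 26·470.2500 = 12226.5000
edge 6: (7.5,39)→(6.5,38)  cross = 7.5·38 − 6.5·39 = 31.5000; (r_i+r_j)·cross = 14·31.5000 = 441.0000
edge 7: (6.5,38)→(1,24)  cross = 6.5·24 − 1·38 = 118.0000; (r_i+r_j)·cross = 7.5·118.0000 = 885.0000
Σcross = 985.5000 → A = |Σcross|/2 = 492.7500 mm²
Σ(r_i+r_j)·cross = 33182.6250 → first moment M = |Σ|/6 = 5530.4375
R_c = M/A = 5530.4375/492.7500 = 11.2236 mm
θ = 264° = 4.607669 rad
V = θ·R_c·A = 4.607669·11.2236·492.7500 = 25482.427 mm³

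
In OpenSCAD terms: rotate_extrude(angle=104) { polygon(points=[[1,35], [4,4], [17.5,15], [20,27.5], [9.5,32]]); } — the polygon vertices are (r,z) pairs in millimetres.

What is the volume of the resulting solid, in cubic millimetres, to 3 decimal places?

Profile (r,z), 5 vertices: (1,35) (4,4) (17.5,15) (20,27.5) (9.5,32)
edge 0: (1,35)→(4,4)  cross = 1·4 − 4·35 = -136.0000; (r_i+r_j)·cross = 5·-136.0000 = -680.0000
edge 1: (4,4)→(17.5,15)  cross = 4·15 − 17.5·4 = -10.0000; (r_i+r_j)·cross = 21.5·-10.0000 = -215.0000
edge 2: (17.5,15)→(20,27.5)  cross = 17.5·27.5 − 20·15 = 181.2500; (r_i+r_j)·cross = 37.5·181.2500 = 6796.8750
edge 3: (20,27.5)→(9.5,32)  cross = 20·32 − 9.5·27.5 = 378.7500; (r_i+r_j)·cross = 29.5·378.7500 = 11173.1250
edge 4: (9.5,32)→(1,35)  cross = 9.5·35 − 1·32 = 300.5000; (r_i+r_j)·cross = 10.5·300.5000 = 3155.2500
Σcross = 714.5000 → A = |Σcross|/2 = 357.2500 mm²
Σ(r_i+r_j)·cross = 20230.2500 → first moment M = |Σ|/6 = 3371.7083
R_c = M/A = 3371.7083/357.2500 = 9.4380 mm
θ = 104° = 1.815142 rad
V = θ·R_c·A = 1.815142·9.4380·357.2500 = 6120.131 mm³

Volume = 6120.131 mm³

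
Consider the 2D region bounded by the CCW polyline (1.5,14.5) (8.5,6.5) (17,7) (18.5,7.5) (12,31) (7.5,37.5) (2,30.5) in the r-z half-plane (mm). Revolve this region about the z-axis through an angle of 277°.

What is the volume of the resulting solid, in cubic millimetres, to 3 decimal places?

Volume = 14409.815 mm³

Profile (r,z), 7 vertices: (1.5,14.5) (8.5,6.5) (17,7) (18.5,7.5) (12,31) (7.5,37.5) (2,30.5)
edge 0: (1.5,14.5)→(8.5,6.5)  cross = 1.5·6.5 − 8.5·14.5 = -113.5000; (r_i+r_j)·cross = 10·-113.5000 = -1135.0000
edge 1: (8.5,6.5)→(17,7)  cross = 8.5·7 − 17·6.5 = -51.0000; (r_i+r_j)·cross = 25.5·-51.0000 = -1300.5000
edge 2: (17,7)→(18.5,7.5)  cross = 17·7.5 − 18.5·7 = -2.0000; (r_i+r_j)·cross = 35.5·-2.0000 = -71.0000
edge 3: (18.5,7.5)→(12,31)  cross = 18.5·31 − 12·7.5 = 483.5000; (r_i+r_j)·cross = 30.5·483.5000 = 14746.7500
edge 4: (12,31)→(7.5,37.5)  cross = 12·37.5 − 7.5·31 = 217.5000; (r_i+r_j)·cross = 19.5·217.5000 = 4241.2500
edge 5: (7.5,37.5)→(2,30.5)  cross = 7.5·30.5 − 2·37.5 = 153.7500; (r_i+r_j)·cross = 9.5·153.7500 = 1460.6250
edge 6: (2,30.5)→(1.5,14.5)  cross = 2·14.5 − 1.5·30.5 = -16.7500; (r_i+r_j)·cross = 3.5·-16.7500 = -58.6250
Σcross = 671.5000 → A = |Σcross|/2 = 335.7500 mm²
Σ(r_i+r_j)·cross = 17883.5000 → first moment M = |Σ|/6 = 2980.5833
R_c = M/A = 2980.5833/335.7500 = 8.8774 mm
θ = 277° = 4.834562 rad
V = θ·R_c·A = 4.834562·8.8774·335.7500 = 14409.815 mm³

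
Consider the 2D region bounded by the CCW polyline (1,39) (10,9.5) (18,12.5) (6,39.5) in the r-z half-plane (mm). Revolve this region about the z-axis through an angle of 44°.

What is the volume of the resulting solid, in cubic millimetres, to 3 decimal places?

Profile (r,z), 4 vertices: (1,39) (10,9.5) (18,12.5) (6,39.5)
edge 0: (1,39)→(10,9.5)  cross = 1·9.5 − 10·39 = -380.5000; (r_i+r_j)·cross = 11·-380.5000 = -4185.5000
edge 1: (10,9.5)→(18,12.5)  cross = 10·12.5 − 18·9.5 = -46.0000; (r_i+r_j)·cross = 28·-46.0000 = -1288.0000
edge 2: (18,12.5)→(6,39.5)  cross = 18·39.5 − 6·12.5 = 636.0000; (r_i+r_j)·cross = 24·636.0000 = 15264.0000
edge 3: (6,39.5)→(1,39)  cross = 6·39 − 1·39.5 = 194.5000; (r_i+r_j)·cross = 7·194.5000 = 1361.5000
Σcross = 404.0000 → A = |Σcross|/2 = 202.0000 mm²
Σ(r_i+r_j)·cross = 11152.0000 → first moment M = |Σ|/6 = 1858.6667
R_c = M/A = 1858.6667/202.0000 = 9.2013 mm
θ = 44° = 0.767945 rad
V = θ·R_c·A = 0.767945·9.2013·202.0000 = 1427.354 mm³

Volume = 1427.354 mm³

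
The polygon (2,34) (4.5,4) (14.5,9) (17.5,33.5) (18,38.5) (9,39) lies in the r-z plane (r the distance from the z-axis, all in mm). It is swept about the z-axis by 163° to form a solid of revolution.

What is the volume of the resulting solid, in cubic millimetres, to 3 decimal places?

Volume = 11307.061 mm³

Profile (r,z), 6 vertices: (2,34) (4.5,4) (14.5,9) (17.5,33.5) (18,38.5) (9,39)
edge 0: (2,34)→(4.5,4)  cross = 2·4 − 4.5·34 = -145.0000; (r_i+r_j)·cross = 6.5·-145.0000 = -942.5000
edge 1: (4.5,4)→(14.5,9)  cross = 4.5·9 − 14.5·4 = -17.5000; (r_i+r_j)·cross = 19·-17.5000 = -332.5000
edge 2: (14.5,9)→(17.5,33.5)  cross = 14.5·33.5 − 17.5·9 = 328.2500; (r_i+r_j)·cross = 32·328.2500 = 10504.0000
edge 3: (17.5,33.5)→(18,38.5)  cross = 17.5·38.5 − 18·33.5 = 70.7500; (r_i+r_j)·cross = 35.5·70.7500 = 2511.6250
edge 4: (18,38.5)→(9,39)  cross = 18·39 − 9·38.5 = 355.5000; (r_i+r_j)·cross = 27·355.5000 = 9598.5000
edge 5: (9,39)→(2,34)  cross = 9·34 − 2·39 = 228.0000; (r_i+r_j)·cross = 11·228.0000 = 2508.0000
Σcross = 820.0000 → A = |Σcross|/2 = 410.0000 mm²
Σ(r_i+r_j)·cross = 23847.1250 → first moment M = |Σ|/6 = 3974.5208
R_c = M/A = 3974.5208/410.0000 = 9.6940 mm
θ = 163° = 2.844887 rad
V = θ·R_c·A = 2.844887·9.6940·410.0000 = 11307.061 mm³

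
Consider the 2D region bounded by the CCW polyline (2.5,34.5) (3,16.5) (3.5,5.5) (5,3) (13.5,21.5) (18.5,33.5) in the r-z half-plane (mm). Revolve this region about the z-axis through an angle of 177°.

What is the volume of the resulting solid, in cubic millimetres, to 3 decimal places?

Profile (r,z), 6 vertices: (2.5,34.5) (3,16.5) (3.5,5.5) (5,3) (13.5,21.5) (18.5,33.5)
edge 0: (2.5,34.5)→(3,16.5)  cross = 2.5·16.5 − 3·34.5 = -62.2500; (r_i+r_j)·cross = 5.5·-62.2500 = -342.3750
edge 1: (3,16.5)→(3.5,5.5)  cross = 3·5.5 − 3.5·16.5 = -41.2500; (r_i+r_j)·cross = 6.5·-41.2500 = -268.1250
edge 2: (3.5,5.5)→(5,3)  cross = 3.5·3 − 5·5.5 = -17.0000; (r_i+r_j)·cross = 8.5·-17.0000 = -144.5000
edge 3: (5,3)→(13.5,21.5)  cross = 5·21.5 − 13.5·3 = 67.0000; (r_i+r_j)·cross = 18.5·67.0000 = 1239.5000
edge 4: (13.5,21.5)→(18.5,33.5)  cross = 13.5·33.5 − 18.5·21.5 = 54.5000; (r_i+r_j)·cross = 32·54.5000 = 1744.0000
edge 5: (18.5,33.5)→(2.5,34.5)  cross = 18.5·34.5 − 2.5·33.5 = 554.5000; (r_i+r_j)·cross = 21·554.5000 = 11644.5000
Σcross = 555.5000 → A = |Σcross|/2 = 277.7500 mm²
Σ(r_i+r_j)·cross = 13873.0000 → first moment M = |Σ|/6 = 2312.1667
R_c = M/A = 2312.1667/277.7500 = 8.3246 mm
θ = 177° = 3.089233 rad
V = θ·R_c·A = 3.089233·8.3246·277.7500 = 7142.821 mm³

Volume = 7142.821 mm³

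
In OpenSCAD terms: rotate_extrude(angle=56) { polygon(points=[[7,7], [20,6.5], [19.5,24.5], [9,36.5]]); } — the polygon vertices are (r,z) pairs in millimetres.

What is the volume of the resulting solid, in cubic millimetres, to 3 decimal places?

Profile (r,z), 4 vertices: (7,7) (20,6.5) (19.5,24.5) (9,36.5)
edge 0: (7,7)→(20,6.5)  cross = 7·6.5 − 20·7 = -94.5000; (r_i+r_j)·cross = 27·-94.5000 = -2551.5000
edge 1: (20,6.5)→(19.5,24.5)  cross = 20·24.5 − 19.5·6.5 = 363.2500; (r_i+r_j)·cross = 39.5·363.2500 = 14348.3750
edge 2: (19.5,24.5)→(9,36.5)  cross = 19.5·36.5 − 9·24.5 = 491.2500; (r_i+r_j)·cross = 28.5·491.2500 = 14000.6250
edge 3: (9,36.5)→(7,7)  cross = 9·7 − 7·36.5 = -192.5000; (r_i+r_j)·cross = 16·-192.5000 = -3080.0000
Σcross = 567.5000 → A = |Σcross|/2 = 283.7500 mm²
Σ(r_i+r_j)·cross = 22717.5000 → first moment M = |Σ|/6 = 3786.2500
R_c = M/A = 3786.2500/283.7500 = 13.3436 mm
θ = 56° = 0.977384 rad
V = θ·R_c·A = 0.977384·13.3436·283.7500 = 3700.622 mm³

Volume = 3700.622 mm³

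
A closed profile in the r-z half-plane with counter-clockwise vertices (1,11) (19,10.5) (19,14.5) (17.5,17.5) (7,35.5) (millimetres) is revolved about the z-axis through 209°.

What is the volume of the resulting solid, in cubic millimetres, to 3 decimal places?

Volume = 8720.374 mm³

Profile (r,z), 5 vertices: (1,11) (19,10.5) (19,14.5) (17.5,17.5) (7,35.5)
edge 0: (1,11)→(19,10.5)  cross = 1·10.5 − 19·11 = -198.5000; (r_i+r_j)·cross = 20·-198.5000 = -3970.0000
edge 1: (19,10.5)→(19,14.5)  cross = 19·14.5 − 19·10.5 = 76.0000; (r_i+r_j)·cross = 38·76.0000 = 2888.0000
edge 2: (19,14.5)→(17.5,17.5)  cross = 19·17.5 − 17.5·14.5 = 78.7500; (r_i+r_j)·cross = 36.5·78.7500 = 2874.3750
edge 3: (17.5,17.5)→(7,35.5)  cross = 17.5·35.5 − 7·17.5 = 498.7500; (r_i+r_j)·cross = 24.5·498.7500 = 12219.3750
edge 4: (7,35.5)→(1,11)  cross = 7·11 − 1·35.5 = 41.5000; (r_i+r_j)·cross = 8·41.5000 = 332.0000
Σcross = 496.5000 → A = |Σcross|/2 = 248.2500 mm²
Σ(r_i+r_j)·cross = 14343.7500 → first moment M = |Σ|/6 = 2390.6250
R_c = M/A = 2390.6250/248.2500 = 9.6299 mm
θ = 209° = 3.647738 rad
V = θ·R_c·A = 3.647738·9.6299·248.2500 = 8720.374 mm³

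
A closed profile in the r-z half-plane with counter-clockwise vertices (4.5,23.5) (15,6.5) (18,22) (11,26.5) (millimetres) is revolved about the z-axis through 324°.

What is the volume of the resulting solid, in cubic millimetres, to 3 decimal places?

Volume = 9141.092 mm³

Profile (r,z), 4 vertices: (4.5,23.5) (15,6.5) (18,22) (11,26.5)
edge 0: (4.5,23.5)→(15,6.5)  cross = 4.5·6.5 − 15·23.5 = -323.2500; (r_i+r_j)·cross = 19.5·-323.2500 = -6303.3750
edge 1: (15,6.5)→(18,22)  cross = 15·22 − 18·6.5 = 213.0000; (r_i+r_j)·cross = 33·213.0000 = 7029.0000
edge 2: (18,22)→(11,26.5)  cross = 18·26.5 − 11·22 = 235.0000; (r_i+r_j)·cross = 29·235.0000 = 6815.0000
edge 3: (11,26.5)→(4.5,23.5)  cross = 11·23.5 − 4.5·26.5 = 139.2500; (r_i+r_j)·cross = 15.5·139.2500 = 2158.3750
Σcross = 264.0000 → A = |Σcross|/2 = 132.0000 mm²
Σ(r_i+r_j)·cross = 9699.0000 → first moment M = |Σ|/6 = 1616.5000
R_c = M/A = 1616.5000/132.0000 = 12.2462 mm
θ = 324° = 5.654867 rad
V = θ·R_c·A = 5.654867·12.2462·132.0000 = 9141.092 mm³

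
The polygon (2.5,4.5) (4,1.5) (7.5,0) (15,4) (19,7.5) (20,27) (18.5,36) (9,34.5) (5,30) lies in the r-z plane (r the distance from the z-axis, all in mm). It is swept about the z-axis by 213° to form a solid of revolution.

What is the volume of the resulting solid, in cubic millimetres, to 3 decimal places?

Volume = 21037.236 mm³

Profile (r,z), 9 vertices: (2.5,4.5) (4,1.5) (7.5,0) (15,4) (19,7.5) (20,27) (18.5,36) (9,34.5) (5,30)
edge 0: (2.5,4.5)→(4,1.5)  cross = 2.5·1.5 − 4·4.5 = -14.2500; (r_i+r_j)·cross = 6.5·-14.2500 = -92.6250
edge 1: (4,1.5)→(7.5,0)  cross = 4·0 − 7.5·1.5 = -11.2500; (r_i+r_j)·cross = 11.5·-11.2500 = -129.3750
edge 2: (7.5,0)→(15,4)  cross = 7.5·4 − 15·0 = 30.0000; (r_i+r_j)·cross = 22.5·30.0000 = 675.0000
edge 3: (15,4)→(19,7.5)  cross = 15·7.5 − 19·4 = 36.5000; (r_i+r_j)·cross = 34·36.5000 = 1241.0000
edge 4: (19,7.5)→(20,27)  cross = 19·27 − 20·7.5 = 363.0000; (r_i+r_j)·cross = 39·363.0000 = 14157.0000
edge 5: (20,27)→(18.5,36)  cross = 20·36 − 18.5·27 = 220.5000; (r_i+r_j)·cross = 38.5·220.5000 = 8489.2500
edge 6: (18.5,36)→(9,34.5)  cross = 18.5·34.5 − 9·36 = 314.2500; (r_i+r_j)·cross = 27.5·314.2500 = 8641.8750
edge 7: (9,34.5)→(5,30)  cross = 9·30 − 5·34.5 = 97.5000; (r_i+r_j)·cross = 14·97.5000 = 1365.0000
edge 8: (5,30)→(2.5,4.5)  cross = 5·4.5 − 2.5·30 = -52.5000; (r_i+r_j)·cross = 7.5·-52.5000 = -393.7500
Σcross = 983.7500 → A = |Σcross|/2 = 491.8750 mm²
Σ(r_i+r_j)·cross = 33953.3750 → first moment M = |Σ|/6 = 5658.8958
R_c = M/A = 5658.8958/491.8750 = 11.5047 mm
θ = 213° = 3.717551 rad
V = θ·R_c·A = 3.717551·11.5047·491.8750 = 21037.236 mm³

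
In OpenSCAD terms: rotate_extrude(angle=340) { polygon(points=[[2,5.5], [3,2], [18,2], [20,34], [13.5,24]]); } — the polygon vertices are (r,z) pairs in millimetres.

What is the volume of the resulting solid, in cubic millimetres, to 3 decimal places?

Volume = 21910.623 mm³

Profile (r,z), 5 vertices: (2,5.5) (3,2) (18,2) (20,34) (13.5,24)
edge 0: (2,5.5)→(3,2)  cross = 2·2 − 3·5.5 = -12.5000; (r_i+r_j)·cross = 5·-12.5000 = -62.5000
edge 1: (3,2)→(18,2)  cross = 3·2 − 18·2 = -30.0000; (r_i+r_j)·cross = 21·-30.0000 = -630.0000
edge 2: (18,2)→(20,34)  cross = 18·34 − 20·2 = 572.0000; (r_i+r_j)·cross = 38·572.0000 = 21736.0000
edge 3: (20,34)→(13.5,24)  cross = 20·24 − 13.5·34 = 21.0000; (r_i+r_j)·cross = 33.5·21.0000 = 703.5000
edge 4: (13.5,24)→(2,5.5)  cross = 13.5·5.5 − 2·24 = 26.2500; (r_i+r_j)·cross = 15.5·26.2500 = 406.8750
Σcross = 576.7500 → A = |Σcross|/2 = 288.3750 mm²
Σ(r_i+r_j)·cross = 22153.8750 → first moment M = |Σ|/6 = 3692.3125
R_c = M/A = 3692.3125/288.3750 = 12.8039 mm
θ = 340° = 5.934119 rad
V = θ·R_c·A = 5.934119·12.8039·288.3750 = 21910.623 mm³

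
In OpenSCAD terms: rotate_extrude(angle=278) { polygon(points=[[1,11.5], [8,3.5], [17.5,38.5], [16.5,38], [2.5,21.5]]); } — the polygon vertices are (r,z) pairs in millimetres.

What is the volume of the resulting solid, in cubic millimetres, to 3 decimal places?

Profile (r,z), 5 vertices: (1,11.5) (8,3.5) (17.5,38.5) (16.5,38) (2.5,21.5)
edge 0: (1,11.5)→(8,3.5)  cross = 1·3.5 − 8·11.5 = -88.5000; (r_i+r_j)·cross = 9·-88.5000 = -796.5000
edge 1: (8,3.5)→(17.5,38.5)  cross = 8·38.5 − 17.5·3.5 = 246.7500; (r_i+r_j)·cross = 25.5·246.7500 = 6292.1250
edge 2: (17.5,38.5)→(16.5,38)  cross = 17.5·38 − 16.5·38.5 = 29.7500; (r_i+r_j)·cross = 34·29.7500 = 1011.5000
edge 3: (16.5,38)→(2.5,21.5)  cross = 16.5·21.5 − 2.5·38 = 259.7500; (r_i+r_j)·cross = 19·259.7500 = 4935.2500
edge 4: (2.5,21.5)→(1,11.5)  cross = 2.5·11.5 − 1·21.5 = 7.2500; (r_i+r_j)·cross = 3.5·7.2500 = 25.3750
Σcross = 455.0000 → A = |Σcross|/2 = 227.5000 mm²
Σ(r_i+r_j)·cross = 11467.7500 → first moment M = |Σ|/6 = 1911.2917
R_c = M/A = 1911.2917/227.5000 = 8.4013 mm
θ = 278° = 4.852015 rad
V = θ·R_c·A = 4.852015·8.4013·227.5000 = 9273.616 mm³

Volume = 9273.616 mm³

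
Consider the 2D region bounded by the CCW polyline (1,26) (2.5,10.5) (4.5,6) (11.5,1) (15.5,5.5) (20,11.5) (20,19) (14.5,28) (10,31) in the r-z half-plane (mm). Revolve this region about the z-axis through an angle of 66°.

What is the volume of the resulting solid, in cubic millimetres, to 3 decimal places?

Profile (r,z), 9 vertices: (1,26) (2.5,10.5) (4.5,6) (11.5,1) (15.5,5.5) (20,11.5) (20,19) (14.5,28) (10,31)
edge 0: (1,26)→(2.5,10.5)  cross = 1·10.5 − 2.5·26 = -54.5000; (r_i+r_j)·cross = 3.5·-54.5000 = -190.7500
edge 1: (2.5,10.5)→(4.5,6)  cross = 2.5·6 − 4.5·10.5 = -32.2500; (r_i+r_j)·cross = 7·-32.2500 = -225.7500
edge 2: (4.5,6)→(11.5,1)  cross = 4.5·1 − 11.5·6 = -64.5000; (r_i+r_j)·cross = 16·-64.5000 = -1032.0000
edge 3: (11.5,1)→(15.5,5.5)  cross = 11.5·5.5 − 15.5·1 = 47.7500; (r_i+r_j)·cross = 27·47.7500 = 1289.2500
edge 4: (15.5,5.5)→(20,11.5)  cross = 15.5·11.5 − 20·5.5 = 68.2500; (r_i+r_j)·cross = 35.5·68.2500 = 2422.8750
edge 5: (20,11.5)→(20,19)  cross = 20·19 − 20·11.5 = 150.0000; (r_i+r_j)·cross = 40·150.0000 = 6000.0000
edge 6: (20,19)→(14.5,28)  cross = 20·28 − 14.5·19 = 284.5000; (r_i+r_j)·cross = 34.5·284.5000 = 9815.2500
edge 7: (14.5,28)→(10,31)  cross = 14.5·31 − 10·28 = 169.5000; (r_i+r_j)·cross = 24.5·169.5000 = 4152.7500
edge 8: (10,31)→(1,26)  cross = 10·26 − 1·31 = 229.0000; (r_i+r_j)·cross = 11·229.0000 = 2519.0000
Σcross = 797.7500 → A = |Σcross|/2 = 398.8750 mm²
Σ(r_i+r_j)·cross = 24750.6250 → first moment M = |Σ|/6 = 4125.1042
R_c = M/A = 4125.1042/398.8750 = 10.3418 mm
θ = 66° = 1.151917 rad
V = θ·R_c·A = 1.151917·10.3418·398.8750 = 4751.779 mm³

Volume = 4751.779 mm³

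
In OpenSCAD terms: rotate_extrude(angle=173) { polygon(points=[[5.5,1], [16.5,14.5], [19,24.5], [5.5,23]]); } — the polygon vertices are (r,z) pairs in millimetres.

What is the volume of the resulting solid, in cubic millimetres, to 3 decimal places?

Volume = 6057.082 mm³

Profile (r,z), 4 vertices: (5.5,1) (16.5,14.5) (19,24.5) (5.5,23)
edge 0: (5.5,1)→(16.5,14.5)  cross = 5.5·14.5 − 16.5·1 = 63.2500; (r_i+r_j)·cross = 22·63.2500 = 1391.5000
edge 1: (16.5,14.5)→(19,24.5)  cross = 16.5·24.5 − 19·14.5 = 128.7500; (r_i+r_j)·cross = 35.5·128.7500 = 4570.6250
edge 2: (19,24.5)→(5.5,23)  cross = 19·23 − 5.5·24.5 = 302.2500; (r_i+r_j)·cross = 24.5·302.2500 = 7405.1250
edge 3: (5.5,23)→(5.5,1)  cross = 5.5·1 − 5.5·23 = -121.0000; (r_i+r_j)·cross = 11·-121.0000 = -1331.0000
Σcross = 373.2500 → A = |Σcross|/2 = 186.6250 mm²
Σ(r_i+r_j)·cross = 12036.2500 → first moment M = |Σ|/6 = 2006.0417
R_c = M/A = 2006.0417/186.6250 = 10.7491 mm
θ = 173° = 3.019420 rad
V = θ·R_c·A = 3.019420·10.7491·186.6250 = 6057.082 mm³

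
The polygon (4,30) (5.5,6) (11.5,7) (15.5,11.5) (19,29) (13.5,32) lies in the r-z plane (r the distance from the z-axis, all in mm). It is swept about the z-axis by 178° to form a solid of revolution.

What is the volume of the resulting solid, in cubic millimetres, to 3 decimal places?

Volume = 9649.626 mm³

Profile (r,z), 6 vertices: (4,30) (5.5,6) (11.5,7) (15.5,11.5) (19,29) (13.5,32)
edge 0: (4,30)→(5.5,6)  cross = 4·6 − 5.5·30 = -141.0000; (r_i+r_j)·cross = 9.5·-141.0000 = -1339.5000
edge 1: (5.5,6)→(11.5,7)  cross = 5.5·7 − 11.5·6 = -30.5000; (r_i+r_j)·cross = 17·-30.5000 = -518.5000
edge 2: (11.5,7)→(15.5,11.5)  cross = 11.5·11.5 − 15.5·7 = 23.7500; (r_i+r_j)·cross = 27·23.7500 = 641.2500
edge 3: (15.5,11.5)→(19,29)  cross = 15.5·29 − 19·11.5 = 231.0000; (r_i+r_j)·cross = 34.5·231.0000 = 7969.5000
edge 4: (19,29)→(13.5,32)  cross = 19·32 − 13.5·29 = 216.5000; (r_i+r_j)·cross = 32.5·216.5000 = 7036.2500
edge 5: (13.5,32)→(4,30)  cross = 13.5·30 − 4·32 = 277.0000; (r_i+r_j)·cross = 17.5·277.0000 = 4847.5000
Σcross = 576.7500 → A = |Σcross|/2 = 288.3750 mm²
Σ(r_i+r_j)·cross = 18636.5000 → first moment M = |Σ|/6 = 3106.0833
R_c = M/A = 3106.0833/288.3750 = 10.7710 mm
θ = 178° = 3.106686 rad
V = θ·R_c·A = 3.106686·10.7710·288.3750 = 9649.626 mm³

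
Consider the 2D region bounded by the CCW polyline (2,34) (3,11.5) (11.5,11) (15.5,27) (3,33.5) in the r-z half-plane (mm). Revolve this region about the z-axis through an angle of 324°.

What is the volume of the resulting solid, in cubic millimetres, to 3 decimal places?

Profile (r,z), 5 vertices: (2,34) (3,11.5) (11.5,11) (15.5,27) (3,33.5)
edge 0: (2,34)→(3,11.5)  cross = 2·11.5 − 3·34 = -79.0000; (r_i+r_j)·cross = 5·-79.0000 = -395.0000
edge 1: (3,11.5)→(11.5,11)  cross = 3·11 − 11.5·11.5 = -99.2500; (r_i+r_j)·cross = 14.5·-99.2500 = -1439.1250
edge 2: (11.5,11)→(15.5,27)  cross = 11.5·27 − 15.5·11 = 140.0000; (r_i+r_j)·cross = 27·140.0000 = 3780.0000
edge 3: (15.5,27)→(3,33.5)  cross = 15.5·33.5 − 3·27 = 438.2500; (r_i+r_j)·cross = 18.5·438.2500 = 8107.6250
edge 4: (3,33.5)→(2,34)  cross = 3·34 − 2·33.5 = 35.0000; (r_i+r_j)·cross = 5·35.0000 = 175.0000
Σcross = 435.0000 → A = |Σcross|/2 = 217.5000 mm²
Σ(r_i+r_j)·cross = 10228.5000 → first moment M = |Σ|/6 = 1704.7500
R_c = M/A = 1704.7500/217.5000 = 7.8379 mm
θ = 324° = 5.654867 rad
V = θ·R_c·A = 5.654867·7.8379·217.5000 = 9640.134 mm³

Volume = 9640.134 mm³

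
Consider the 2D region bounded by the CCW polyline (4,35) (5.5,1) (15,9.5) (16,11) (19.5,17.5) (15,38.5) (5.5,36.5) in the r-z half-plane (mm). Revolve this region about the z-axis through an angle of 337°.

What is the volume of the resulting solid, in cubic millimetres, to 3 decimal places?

Profile (r,z), 7 vertices: (4,35) (5.5,1) (15,9.5) (16,11) (19.5,17.5) (15,38.5) (5.5,36.5)
edge 0: (4,35)→(5.5,1)  cross = 4·1 − 5.5·35 = -188.5000; (r_i+r_j)·cross = 9.5·-188.5000 = -1790.7500
edge 1: (5.5,1)→(15,9.5)  cross = 5.5·9.5 − 15·1 = 37.2500; (r_i+r_j)·cross = 20.5·37.2500 = 763.6250
edge 2: (15,9.5)→(16,11)  cross = 15·11 − 16·9.5 = 13.0000; (r_i+r_j)·cross = 31·13.0000 = 403.0000
edge 3: (16,11)→(19.5,17.5)  cross = 16·17.5 − 19.5·11 = 65.5000; (r_i+r_j)·cross = 35.5·65.5000 = 2325.2500
edge 4: (19.5,17.5)→(15,38.5)  cross = 19.5·38.5 − 15·17.5 = 488.2500; (r_i+r_j)·cross = 34.5·488.2500 = 16844.6250
edge 5: (15,38.5)→(5.5,36.5)  cross = 15·36.5 − 5.5·38.5 = 335.7500; (r_i+r_j)·cross = 20.5·335.7500 = 6882.8750
edge 6: (5.5,36.5)→(4,35)  cross = 5.5·35 − 4·36.5 = 46.5000; (r_i+r_j)·cross = 9.5·46.5000 = 441.7500
Σcross = 797.7500 → A = |Σcross|/2 = 398.8750 mm²
Σ(r_i+r_j)·cross = 25870.3750 → first moment M = |Σ|/6 = 4311.7292
R_c = M/A = 4311.7292/398.8750 = 10.8097 mm
θ = 337° = 5.881760 rad
V = θ·R_c·A = 5.881760·10.8097·398.8750 = 25360.554 mm³

Volume = 25360.554 mm³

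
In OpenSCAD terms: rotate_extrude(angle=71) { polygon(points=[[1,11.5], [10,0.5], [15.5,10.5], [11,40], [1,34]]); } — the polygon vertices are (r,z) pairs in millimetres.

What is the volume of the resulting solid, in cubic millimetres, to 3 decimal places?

Profile (r,z), 5 vertices: (1,11.5) (10,0.5) (15.5,10.5) (11,40) (1,34)
edge 0: (1,11.5)→(10,0.5)  cross = 1·0.5 − 10·11.5 = -114.5000; (r_i+r_j)·cross = 11·-114.5000 = -1259.5000
edge 1: (10,0.5)→(15.5,10.5)  cross = 10·10.5 − 15.5·0.5 = 97.2500; (r_i+r_j)·cross = 25.5·97.2500 = 2479.8750
edge 2: (15.5,10.5)→(11,40)  cross = 15.5·40 − 11·10.5 = 504.5000; (r_i+r_j)·cross = 26.5·504.5000 = 13369.2500
edge 3: (11,40)→(1,34)  cross = 11·34 − 1·40 = 334.0000; (r_i+r_j)·cross = 12·334.0000 = 4008.0000
edge 4: (1,34)→(1,11.5)  cross = 1·11.5 − 1·34 = -22.5000; (r_i+r_j)·cross = 2·-22.5000 = -45.0000
Σcross = 798.7500 → A = |Σcross|/2 = 399.3750 mm²
Σ(r_i+r_j)·cross = 18552.6250 → first moment M = |Σ|/6 = 3092.1042
R_c = M/A = 3092.1042/399.3750 = 7.7424 mm
θ = 71° = 1.239184 rad
V = θ·R_c·A = 1.239184·7.7424·399.3750 = 3831.685 mm³

Volume = 3831.685 mm³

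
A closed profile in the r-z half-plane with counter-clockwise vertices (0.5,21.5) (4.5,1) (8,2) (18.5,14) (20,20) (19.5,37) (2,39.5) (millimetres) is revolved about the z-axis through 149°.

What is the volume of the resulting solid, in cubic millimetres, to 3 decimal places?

Volume = 14665.424 mm³

Profile (r,z), 7 vertices: (0.5,21.5) (4.5,1) (8,2) (18.5,14) (20,20) (19.5,37) (2,39.5)
edge 0: (0.5,21.5)→(4.5,1)  cross = 0.5·1 − 4.5·21.5 = -96.2500; (r_i+r_j)·cross = 5·-96.2500 = -481.2500
edge 1: (4.5,1)→(8,2)  cross = 4.5·2 − 8·1 = 1.0000; (r_i+r_j)·cross = 12.5·1.0000 = 12.5000
edge 2: (8,2)→(18.5,14)  cross = 8·14 − 18.5·2 = 75.0000; (r_i+r_j)·cross = 26.5·75.0000 = 1987.5000
edge 3: (18.5,14)→(20,20)  cross = 18.5·20 − 20·14 = 90.0000; (r_i+r_j)·cross = 38.5·90.0000 = 3465.0000
edge 4: (20,20)→(19.5,37)  cross = 20·37 − 19.5·20 = 350.0000; (r_i+r_j)·cross = 39.5·350.0000 = 13825.0000
edge 5: (19.5,37)→(2,39.5)  cross = 19.5·39.5 − 2·37 = 696.2500; (r_i+r_j)·cross = 21.5·696.2500 = 14969.3750
edge 6: (2,39.5)→(0.5,21.5)  cross = 2·21.5 − 0.5·39.5 = 23.2500; (r_i+r_j)·cross = 2.5·23.2500 = 58.1250
Σcross = 1139.2500 → A = |Σcross|/2 = 569.6250 mm²
Σ(r_i+r_j)·cross = 33836.2500 → first moment M = |Σ|/6 = 5639.3750
R_c = M/A = 5639.3750/569.6250 = 9.9002 mm
θ = 149° = 2.600541 rad
V = θ·R_c·A = 2.600541·9.9002·569.6250 = 14665.424 mm³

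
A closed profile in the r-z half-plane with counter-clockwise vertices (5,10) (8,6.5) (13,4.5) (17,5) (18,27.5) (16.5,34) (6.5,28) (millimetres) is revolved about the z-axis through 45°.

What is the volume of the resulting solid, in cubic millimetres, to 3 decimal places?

Profile (r,z), 7 vertices: (5,10) (8,6.5) (13,4.5) (17,5) (18,27.5) (16.5,34) (6.5,28)
edge 0: (5,10)→(8,6.5)  cross = 5·6.5 − 8·10 = -47.5000; (r_i+r_j)·cross = 13·-47.5000 = -617.5000
edge 1: (8,6.5)→(13,4.5)  cross = 8·4.5 − 13·6.5 = -48.5000; (r_i+r_j)·cross = 21·-48.5000 = -1018.5000
edge 2: (13,4.5)→(17,5)  cross = 13·5 − 17·4.5 = -11.5000; (r_i+r_j)·cross = 30·-11.5000 = -345.0000
edge 3: (17,5)→(18,27.5)  cross = 17·27.5 − 18·5 = 377.5000; (r_i+r_j)·cross = 35·377.5000 = 13212.5000
edge 4: (18,27.5)→(16.5,34)  cross = 18·34 − 16.5·27.5 = 158.2500; (r_i+r_j)·cross = 34.5·158.2500 = 5459.6250
edge 5: (16.5,34)→(6.5,28)  cross = 16.5·28 − 6.5·34 = 241.0000; (r_i+r_j)·cross = 23·241.0000 = 5543.0000
edge 6: (6.5,28)→(5,10)  cross = 6.5·10 − 5·28 = -75.0000; (r_i+r_j)·cross = 11.5·-75.0000 = -862.5000
Σcross = 594.2500 → A = |Σcross|/2 = 297.1250 mm²
Σ(r_i+r_j)·cross = 21371.6250 → first moment M = |Σ|/6 = 3561.9375
R_c = M/A = 3561.9375/297.1250 = 11.9880 mm
θ = 45° = 0.785398 rad
V = θ·R_c·A = 0.785398·11.9880·297.1250 = 2797.539 mm³

Volume = 2797.539 mm³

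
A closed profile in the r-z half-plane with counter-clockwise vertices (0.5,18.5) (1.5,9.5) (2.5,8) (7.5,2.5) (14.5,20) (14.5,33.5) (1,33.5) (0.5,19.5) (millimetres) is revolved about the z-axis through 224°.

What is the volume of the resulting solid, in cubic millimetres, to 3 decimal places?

Volume = 9488.610 mm³

Profile (r,z), 8 vertices: (0.5,18.5) (1.5,9.5) (2.5,8) (7.5,2.5) (14.5,20) (14.5,33.5) (1,33.5) (0.5,19.5)
edge 0: (0.5,18.5)→(1.5,9.5)  cross = 0.5·9.5 − 1.5·18.5 = -23.0000; (r_i+r_j)·cross = 2·-23.0000 = -46.0000
edge 1: (1.5,9.5)→(2.5,8)  cross = 1.5·8 − 2.5·9.5 = -11.7500; (r_i+r_j)·cross = 4·-11.7500 = -47.0000
edge 2: (2.5,8)→(7.5,2.5)  cross = 2.5·2.5 − 7.5·8 = -53.7500; (r_i+r_j)·cross = 10·-53.7500 = -537.5000
edge 3: (7.5,2.5)→(14.5,20)  cross = 7.5·20 − 14.5·2.5 = 113.7500; (r_i+r_j)·cross = 22·113.7500 = 2502.5000
edge 4: (14.5,20)→(14.5,33.5)  cross = 14.5·33.5 − 14.5·20 = 195.7500; (r_i+r_j)·cross = 29·195.7500 = 5676.7500
edge 5: (14.5,33.5)→(1,33.5)  cross = 14.5·33.5 − 1·33.5 = 452.2500; (r_i+r_j)·cross = 15.5·452.2500 = 7009.8750
edge 6: (1,33.5)→(0.5,19.5)  cross = 1·19.5 − 0.5·33.5 = 2.7500; (r_i+r_j)·cross = 1.5·2.7500 = 4.1250
edge 7: (0.5,19.5)→(0.5,18.5)  cross = 0.5·18.5 − 0.5·19.5 = -0.5000; (r_i+r_j)·cross = 1·-0.5000 = -0.5000
Σcross = 675.5000 → A = |Σcross|/2 = 337.7500 mm²
Σ(r_i+r_j)·cross = 14562.2500 → first moment M = |Σ|/6 = 2427.0417
R_c = M/A = 2427.0417/337.7500 = 7.1859 mm
θ = 224° = 3.909538 rad
V = θ·R_c·A = 3.909538·7.1859·337.7500 = 9488.610 mm³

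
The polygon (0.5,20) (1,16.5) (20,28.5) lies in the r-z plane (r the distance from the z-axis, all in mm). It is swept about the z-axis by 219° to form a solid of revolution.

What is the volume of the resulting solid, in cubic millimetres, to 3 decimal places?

Volume = 992.994 mm³

Profile (r,z), 3 vertices: (0.5,20) (1,16.5) (20,28.5)
edge 0: (0.5,20)→(1,16.5)  cross = 0.5·16.5 − 1·20 = -11.7500; (r_i+r_j)·cross = 1.5·-11.7500 = -17.6250
edge 1: (1,16.5)→(20,28.5)  cross = 1·28.5 − 20·16.5 = -301.5000; (r_i+r_j)·cross = 21·-301.5000 = -6331.5000
edge 2: (20,28.5)→(0.5,20)  cross = 20·20 − 0.5·28.5 = 385.7500; (r_i+r_j)·cross = 20.5·385.7500 = 7907.8750
Σcross = 72.5000 → A = |Σcross|/2 = 36.2500 mm²
Σ(r_i+r_j)·cross = 1558.7500 → first moment M = |Σ|/6 = 259.7917
R_c = M/A = 259.7917/36.2500 = 7.1667 mm
θ = 219° = 3.822271 rad
V = θ·R_c·A = 3.822271·7.1667·36.2500 = 992.994 mm³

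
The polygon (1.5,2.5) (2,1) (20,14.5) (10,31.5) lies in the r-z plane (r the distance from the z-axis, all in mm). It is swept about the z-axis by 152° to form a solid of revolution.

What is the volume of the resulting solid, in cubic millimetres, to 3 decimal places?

Volume = 6402.278 mm³

Profile (r,z), 4 vertices: (1.5,2.5) (2,1) (20,14.5) (10,31.5)
edge 0: (1.5,2.5)→(2,1)  cross = 1.5·1 − 2·2.5 = -3.5000; (r_i+r_j)·cross = 3.5·-3.5000 = -12.2500
edge 1: (2,1)→(20,14.5)  cross = 2·14.5 − 20·1 = 9.0000; (r_i+r_j)·cross = 22·9.0000 = 198.0000
edge 2: (20,14.5)→(10,31.5)  cross = 20·31.5 − 10·14.5 = 485.0000; (r_i+r_j)·cross = 30·485.0000 = 14550.0000
edge 3: (10,31.5)→(1.5,2.5)  cross = 10·2.5 − 1.5·31.5 = -22.2500; (r_i+r_j)·cross = 11.5·-22.2500 = -255.8750
Σcross = 468.2500 → A = |Σcross|/2 = 234.1250 mm²
Σ(r_i+r_j)·cross = 14479.8750 → first moment M = |Σ|/6 = 2413.3125
R_c = M/A = 2413.3125/234.1250 = 10.3078 mm
θ = 152° = 2.652900 rad
V = θ·R_c·A = 2.652900·10.3078·234.1250 = 6402.278 mm³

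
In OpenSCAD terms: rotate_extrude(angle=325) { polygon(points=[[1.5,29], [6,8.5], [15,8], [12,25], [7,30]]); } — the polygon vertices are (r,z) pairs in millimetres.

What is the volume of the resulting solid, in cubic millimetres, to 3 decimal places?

Profile (r,z), 5 vertices: (1.5,29) (6,8.5) (15,8) (12,25) (7,30)
edge 0: (1.5,29)→(6,8.5)  cross = 1.5·8.5 − 6·29 = -161.2500; (r_i+r_j)·cross = 7.5·-161.2500 = -1209.3750
edge 1: (6,8.5)→(15,8)  cross = 6·8 − 15·8.5 = -79.5000; (r_i+r_j)·cross = 21·-79.5000 = -1669.5000
edge 2: (15,8)→(12,25)  cross = 15·25 − 12·8 = 279.0000; (r_i+r_j)·cross = 27·279.0000 = 7533.0000
edge 3: (12,25)→(7,30)  cross = 12·30 − 7·25 = 185.0000; (r_i+r_j)·cross = 19·185.0000 = 3515.0000
edge 4: (7,30)→(1.5,29)  cross = 7·29 − 1.5·30 = 158.0000; (r_i+r_j)·cross = 8.5·158.0000 = 1343.0000
Σcross = 381.2500 → A = |Σcross|/2 = 190.6250 mm²
Σ(r_i+r_j)·cross = 9512.1250 → first moment M = |Σ|/6 = 1585.3542
R_c = M/A = 1585.3542/190.6250 = 8.3166 mm
θ = 325° = 5.672320 rad
V = θ·R_c·A = 5.672320·8.3166·190.6250 = 8992.636 mm³

Volume = 8992.636 mm³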